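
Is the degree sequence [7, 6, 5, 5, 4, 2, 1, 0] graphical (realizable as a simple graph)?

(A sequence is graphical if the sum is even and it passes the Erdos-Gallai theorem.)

Sum of degrees = 30. Sum is even but fails Erdos-Gallai. The sequence is NOT graphical.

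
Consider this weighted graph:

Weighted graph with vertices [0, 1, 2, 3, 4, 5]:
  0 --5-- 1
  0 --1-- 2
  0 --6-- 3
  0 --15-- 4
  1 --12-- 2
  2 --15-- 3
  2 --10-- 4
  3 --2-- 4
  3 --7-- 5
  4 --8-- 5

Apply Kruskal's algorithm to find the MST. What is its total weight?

Applying Kruskal's algorithm (sort edges by weight, add if no cycle):
  Add (0,2) w=1
  Add (3,4) w=2
  Add (0,1) w=5
  Add (0,3) w=6
  Add (3,5) w=7
  Skip (4,5) w=8 (creates cycle)
  Skip (2,4) w=10 (creates cycle)
  Skip (1,2) w=12 (creates cycle)
  Skip (0,4) w=15 (creates cycle)
  Skip (2,3) w=15 (creates cycle)
MST weight = 21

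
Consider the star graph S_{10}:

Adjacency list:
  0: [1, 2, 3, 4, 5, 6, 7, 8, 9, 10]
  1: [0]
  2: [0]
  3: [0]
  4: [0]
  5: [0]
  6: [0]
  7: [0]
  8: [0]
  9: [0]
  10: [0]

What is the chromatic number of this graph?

S_{10} has one hub adjacent to 10 leaves; leaves are pairwise non-adjacent.
Color the hub 0 and every leaf 1.
Chromatic number = 2.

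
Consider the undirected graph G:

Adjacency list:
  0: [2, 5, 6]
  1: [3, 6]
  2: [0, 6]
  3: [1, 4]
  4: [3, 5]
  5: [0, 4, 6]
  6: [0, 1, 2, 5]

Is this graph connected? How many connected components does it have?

Checking connectivity: the graph has 1 connected component(s).
All vertices are reachable from each other. The graph IS connected.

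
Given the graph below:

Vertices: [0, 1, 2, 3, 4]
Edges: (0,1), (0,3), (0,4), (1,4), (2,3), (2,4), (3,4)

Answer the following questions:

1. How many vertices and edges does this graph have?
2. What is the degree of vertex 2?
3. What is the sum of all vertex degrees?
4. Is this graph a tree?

Count: 5 vertices, 7 edges.
Vertex 2 has neighbors [3, 4], degree = 2.
Handshaking lemma: 2 * 7 = 14.
A tree on 5 vertices has 4 edges. This graph has 7 edges (3 extra). Not a tree.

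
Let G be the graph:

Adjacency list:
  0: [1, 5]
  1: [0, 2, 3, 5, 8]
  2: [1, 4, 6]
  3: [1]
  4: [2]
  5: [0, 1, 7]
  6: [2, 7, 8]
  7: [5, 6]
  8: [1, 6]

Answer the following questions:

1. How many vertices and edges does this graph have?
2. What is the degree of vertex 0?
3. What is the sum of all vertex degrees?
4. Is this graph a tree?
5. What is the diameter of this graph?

Count: 9 vertices, 11 edges.
Vertex 0 has neighbors [1, 5], degree = 2.
Handshaking lemma: 2 * 11 = 22.
A tree on 9 vertices has 8 edges. This graph has 11 edges (3 extra). Not a tree.
Diameter (longest shortest path) = 3.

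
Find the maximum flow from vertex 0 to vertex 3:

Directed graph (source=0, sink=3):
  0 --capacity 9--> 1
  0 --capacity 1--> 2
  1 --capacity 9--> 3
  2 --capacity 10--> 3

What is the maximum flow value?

Computing max flow:
  Flow on (0->1): 9/9
  Flow on (0->2): 1/1
  Flow on (1->3): 9/9
  Flow on (2->3): 1/10
Maximum flow = 10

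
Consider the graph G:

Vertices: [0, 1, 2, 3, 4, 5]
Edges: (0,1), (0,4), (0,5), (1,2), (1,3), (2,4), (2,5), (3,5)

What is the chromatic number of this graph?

The graph has a maximum clique of size 2 (lower bound on chromatic number).
A valid 2-coloring: {0: 0, 1: 1, 2: 0, 3: 0, 4: 1, 5: 1}.
Chromatic number = 2.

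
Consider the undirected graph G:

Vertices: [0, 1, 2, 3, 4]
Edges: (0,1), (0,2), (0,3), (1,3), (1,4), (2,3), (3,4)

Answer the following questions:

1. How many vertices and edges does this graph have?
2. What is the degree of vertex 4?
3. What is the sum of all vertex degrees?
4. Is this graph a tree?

Count: 5 vertices, 7 edges.
Vertex 4 has neighbors [1, 3], degree = 2.
Handshaking lemma: 2 * 7 = 14.
A tree on 5 vertices has 4 edges. This graph has 7 edges (3 extra). Not a tree.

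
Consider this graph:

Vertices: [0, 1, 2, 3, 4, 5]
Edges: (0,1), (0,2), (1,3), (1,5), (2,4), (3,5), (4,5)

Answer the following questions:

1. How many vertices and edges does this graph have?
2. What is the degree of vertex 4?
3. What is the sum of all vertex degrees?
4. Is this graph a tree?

Count: 6 vertices, 7 edges.
Vertex 4 has neighbors [2, 5], degree = 2.
Handshaking lemma: 2 * 7 = 14.
A tree on 6 vertices has 5 edges. This graph has 7 edges (2 extra). Not a tree.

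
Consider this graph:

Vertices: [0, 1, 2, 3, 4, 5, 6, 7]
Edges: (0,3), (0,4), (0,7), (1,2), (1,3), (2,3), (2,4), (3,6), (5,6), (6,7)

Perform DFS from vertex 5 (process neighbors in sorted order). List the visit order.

DFS from vertex 5 (neighbors processed in ascending order):
Visit order: 5, 6, 3, 0, 4, 2, 1, 7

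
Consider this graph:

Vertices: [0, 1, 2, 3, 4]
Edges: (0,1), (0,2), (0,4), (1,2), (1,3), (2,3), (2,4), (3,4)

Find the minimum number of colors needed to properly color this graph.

The graph has a maximum clique of size 3 (lower bound on chromatic number).
A valid 3-coloring: {0: 1, 1: 2, 2: 0, 3: 1, 4: 2}.
Chromatic number = 3.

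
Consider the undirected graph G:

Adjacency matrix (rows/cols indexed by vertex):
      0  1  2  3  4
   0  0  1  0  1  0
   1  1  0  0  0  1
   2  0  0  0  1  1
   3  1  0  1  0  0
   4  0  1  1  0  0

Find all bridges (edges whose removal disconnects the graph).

No bridges found. The graph is 2-edge-connected (no single edge removal disconnects it).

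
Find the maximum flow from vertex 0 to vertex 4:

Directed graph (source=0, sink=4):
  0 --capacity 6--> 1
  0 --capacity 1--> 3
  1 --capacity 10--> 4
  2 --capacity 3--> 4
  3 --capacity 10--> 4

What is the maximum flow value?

Computing max flow:
  Flow on (0->1): 6/6
  Flow on (0->3): 1/1
  Flow on (1->4): 6/10
  Flow on (3->4): 1/10
Maximum flow = 7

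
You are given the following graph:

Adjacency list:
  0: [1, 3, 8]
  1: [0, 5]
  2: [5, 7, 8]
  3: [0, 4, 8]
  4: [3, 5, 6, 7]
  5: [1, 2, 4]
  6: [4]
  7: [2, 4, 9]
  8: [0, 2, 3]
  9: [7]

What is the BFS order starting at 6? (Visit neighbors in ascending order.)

BFS from vertex 6 (neighbors processed in ascending order):
Visit order: 6, 4, 3, 5, 7, 0, 8, 1, 2, 9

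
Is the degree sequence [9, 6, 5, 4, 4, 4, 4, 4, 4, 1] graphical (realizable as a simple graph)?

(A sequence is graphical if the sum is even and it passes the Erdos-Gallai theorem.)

Sum of degrees = 45. Sum is odd, so the sequence is NOT graphical.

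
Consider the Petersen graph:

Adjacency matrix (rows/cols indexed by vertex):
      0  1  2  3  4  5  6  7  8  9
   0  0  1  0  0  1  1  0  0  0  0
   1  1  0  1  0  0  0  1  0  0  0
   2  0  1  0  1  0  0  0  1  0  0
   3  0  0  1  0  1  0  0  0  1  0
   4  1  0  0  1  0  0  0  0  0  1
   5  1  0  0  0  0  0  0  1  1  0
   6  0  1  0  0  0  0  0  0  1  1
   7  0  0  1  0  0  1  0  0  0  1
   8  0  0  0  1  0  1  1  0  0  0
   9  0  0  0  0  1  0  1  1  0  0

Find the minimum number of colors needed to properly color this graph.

The Petersen graph contains odd cycles (e.g. the outer 5-cycle), so chi >= 3.
A proper 3-coloring exists (it is a well-known 3-chromatic graph).
Chromatic number = 3.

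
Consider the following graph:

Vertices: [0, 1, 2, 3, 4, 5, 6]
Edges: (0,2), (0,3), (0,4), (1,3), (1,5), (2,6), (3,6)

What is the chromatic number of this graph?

The graph has a maximum clique of size 2 (lower bound on chromatic number).
A valid 2-coloring: {0: 0, 1: 0, 2: 1, 3: 1, 4: 1, 5: 1, 6: 0}.
Chromatic number = 2.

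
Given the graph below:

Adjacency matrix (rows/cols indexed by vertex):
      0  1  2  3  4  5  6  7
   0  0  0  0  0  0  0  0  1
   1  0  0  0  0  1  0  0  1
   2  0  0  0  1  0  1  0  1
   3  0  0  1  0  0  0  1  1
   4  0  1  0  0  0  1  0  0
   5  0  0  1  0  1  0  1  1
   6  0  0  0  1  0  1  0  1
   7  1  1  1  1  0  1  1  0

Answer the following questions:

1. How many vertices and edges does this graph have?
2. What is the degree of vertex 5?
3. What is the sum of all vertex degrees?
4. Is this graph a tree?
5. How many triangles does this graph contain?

Count: 8 vertices, 12 edges.
Vertex 5 has neighbors [2, 4, 6, 7], degree = 4.
Handshaking lemma: 2 * 12 = 24.
A tree on 8 vertices has 7 edges. This graph has 12 edges (5 extra). Not a tree.
Number of triangles = 4.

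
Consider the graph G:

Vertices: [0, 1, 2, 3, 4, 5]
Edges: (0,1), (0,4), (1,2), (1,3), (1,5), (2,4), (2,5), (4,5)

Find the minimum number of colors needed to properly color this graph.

The graph has a maximum clique of size 3 (lower bound on chromatic number).
A valid 3-coloring: {0: 1, 1: 0, 2: 1, 3: 1, 4: 0, 5: 2}.
Chromatic number = 3.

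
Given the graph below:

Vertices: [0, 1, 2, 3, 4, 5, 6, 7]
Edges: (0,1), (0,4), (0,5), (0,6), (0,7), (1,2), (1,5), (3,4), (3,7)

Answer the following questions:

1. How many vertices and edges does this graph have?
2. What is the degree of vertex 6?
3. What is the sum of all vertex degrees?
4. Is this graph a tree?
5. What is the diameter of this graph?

Count: 8 vertices, 9 edges.
Vertex 6 has neighbors [0], degree = 1.
Handshaking lemma: 2 * 9 = 18.
A tree on 8 vertices has 7 edges. This graph has 9 edges (2 extra). Not a tree.
Diameter (longest shortest path) = 4.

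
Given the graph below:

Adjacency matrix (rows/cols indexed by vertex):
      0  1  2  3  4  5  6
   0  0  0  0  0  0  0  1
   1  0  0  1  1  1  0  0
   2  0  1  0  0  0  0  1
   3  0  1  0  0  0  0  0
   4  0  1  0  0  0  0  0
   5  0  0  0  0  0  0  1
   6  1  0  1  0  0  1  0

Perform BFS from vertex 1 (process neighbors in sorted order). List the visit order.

BFS from vertex 1 (neighbors processed in ascending order):
Visit order: 1, 2, 3, 4, 6, 0, 5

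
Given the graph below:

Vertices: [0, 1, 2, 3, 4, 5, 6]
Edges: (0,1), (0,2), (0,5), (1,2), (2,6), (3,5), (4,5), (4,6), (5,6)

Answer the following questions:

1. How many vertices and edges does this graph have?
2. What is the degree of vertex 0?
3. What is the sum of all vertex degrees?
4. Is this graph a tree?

Count: 7 vertices, 9 edges.
Vertex 0 has neighbors [1, 2, 5], degree = 3.
Handshaking lemma: 2 * 9 = 18.
A tree on 7 vertices has 6 edges. This graph has 9 edges (3 extra). Not a tree.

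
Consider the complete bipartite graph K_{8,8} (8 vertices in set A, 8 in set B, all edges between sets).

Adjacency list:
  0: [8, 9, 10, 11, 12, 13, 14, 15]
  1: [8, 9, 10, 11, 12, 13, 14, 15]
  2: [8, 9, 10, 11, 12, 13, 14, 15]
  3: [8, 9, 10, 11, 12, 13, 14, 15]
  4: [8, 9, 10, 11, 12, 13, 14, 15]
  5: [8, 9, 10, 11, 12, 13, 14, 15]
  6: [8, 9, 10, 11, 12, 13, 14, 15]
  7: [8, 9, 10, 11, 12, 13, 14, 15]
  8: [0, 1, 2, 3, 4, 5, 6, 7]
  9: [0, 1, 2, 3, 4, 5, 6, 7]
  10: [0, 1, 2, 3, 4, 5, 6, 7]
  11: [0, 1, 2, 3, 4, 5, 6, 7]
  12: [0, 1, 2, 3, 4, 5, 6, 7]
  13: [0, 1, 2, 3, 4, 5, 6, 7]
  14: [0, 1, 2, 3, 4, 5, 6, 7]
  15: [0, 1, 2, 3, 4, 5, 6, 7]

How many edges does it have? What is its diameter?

K_{8,8} has 8 * 8 = 64 edges.
Any vertex reaches any opposite-side vertex in 1 step; same-side vertices reach in 2 steps via any opposite-side vertex.
Diameter = 2.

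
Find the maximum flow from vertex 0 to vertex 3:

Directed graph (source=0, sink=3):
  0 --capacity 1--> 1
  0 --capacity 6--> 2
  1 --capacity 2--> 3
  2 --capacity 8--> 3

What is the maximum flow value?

Computing max flow:
  Flow on (0->1): 1/1
  Flow on (0->2): 6/6
  Flow on (1->3): 1/2
  Flow on (2->3): 6/8
Maximum flow = 7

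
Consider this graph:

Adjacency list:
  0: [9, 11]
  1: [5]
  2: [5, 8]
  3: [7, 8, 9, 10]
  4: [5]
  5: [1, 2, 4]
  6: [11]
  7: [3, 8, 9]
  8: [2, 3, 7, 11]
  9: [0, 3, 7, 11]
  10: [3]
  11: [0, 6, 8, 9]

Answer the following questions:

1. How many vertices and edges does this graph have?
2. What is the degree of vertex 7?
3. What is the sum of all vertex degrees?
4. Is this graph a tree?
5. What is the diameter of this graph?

Count: 12 vertices, 15 edges.
Vertex 7 has neighbors [3, 8, 9], degree = 3.
Handshaking lemma: 2 * 15 = 30.
A tree on 12 vertices has 11 edges. This graph has 15 edges (4 extra). Not a tree.
Diameter (longest shortest path) = 5.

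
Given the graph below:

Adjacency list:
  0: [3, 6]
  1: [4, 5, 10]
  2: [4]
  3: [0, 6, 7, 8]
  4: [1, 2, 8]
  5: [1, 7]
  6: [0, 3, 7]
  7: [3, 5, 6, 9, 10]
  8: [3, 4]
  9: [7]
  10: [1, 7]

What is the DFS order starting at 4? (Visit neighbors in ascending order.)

DFS from vertex 4 (neighbors processed in ascending order):
Visit order: 4, 1, 5, 7, 3, 0, 6, 8, 9, 10, 2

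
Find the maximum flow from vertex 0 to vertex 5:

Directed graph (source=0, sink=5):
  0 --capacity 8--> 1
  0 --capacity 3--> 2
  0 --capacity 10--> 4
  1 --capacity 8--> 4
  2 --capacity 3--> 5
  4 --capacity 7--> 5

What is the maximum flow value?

Computing max flow:
  Flow on (0->2): 3/3
  Flow on (0->4): 7/10
  Flow on (2->5): 3/3
  Flow on (4->5): 7/7
Maximum flow = 10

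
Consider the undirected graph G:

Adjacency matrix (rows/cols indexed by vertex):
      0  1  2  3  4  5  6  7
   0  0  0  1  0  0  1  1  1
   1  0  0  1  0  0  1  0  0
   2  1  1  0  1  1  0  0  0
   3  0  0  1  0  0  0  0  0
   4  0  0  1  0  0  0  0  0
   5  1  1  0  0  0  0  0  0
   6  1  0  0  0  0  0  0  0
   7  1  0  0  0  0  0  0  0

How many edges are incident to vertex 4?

Vertex 4 has neighbors [2], so deg(4) = 1.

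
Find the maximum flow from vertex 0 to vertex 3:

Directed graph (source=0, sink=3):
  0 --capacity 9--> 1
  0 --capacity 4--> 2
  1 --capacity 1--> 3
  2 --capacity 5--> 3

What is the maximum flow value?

Computing max flow:
  Flow on (0->1): 1/9
  Flow on (0->2): 4/4
  Flow on (1->3): 1/1
  Flow on (2->3): 4/5
Maximum flow = 5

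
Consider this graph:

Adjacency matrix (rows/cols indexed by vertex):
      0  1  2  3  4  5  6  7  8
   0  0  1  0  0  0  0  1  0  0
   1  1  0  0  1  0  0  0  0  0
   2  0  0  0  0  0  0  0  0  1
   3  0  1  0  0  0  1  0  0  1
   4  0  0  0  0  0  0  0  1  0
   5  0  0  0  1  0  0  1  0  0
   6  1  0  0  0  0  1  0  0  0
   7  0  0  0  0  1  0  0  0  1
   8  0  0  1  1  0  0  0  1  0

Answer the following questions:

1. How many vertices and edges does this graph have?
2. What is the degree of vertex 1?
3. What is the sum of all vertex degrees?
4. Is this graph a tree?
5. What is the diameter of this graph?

Count: 9 vertices, 9 edges.
Vertex 1 has neighbors [0, 3], degree = 2.
Handshaking lemma: 2 * 9 = 18.
A tree on 9 vertices has 8 edges. This graph has 9 edges (1 extra). Not a tree.
Diameter (longest shortest path) = 5.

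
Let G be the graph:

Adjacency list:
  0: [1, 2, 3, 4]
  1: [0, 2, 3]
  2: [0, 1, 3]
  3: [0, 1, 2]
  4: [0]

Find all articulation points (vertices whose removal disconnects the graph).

An articulation point is a vertex whose removal disconnects the graph.
Articulation points: [0]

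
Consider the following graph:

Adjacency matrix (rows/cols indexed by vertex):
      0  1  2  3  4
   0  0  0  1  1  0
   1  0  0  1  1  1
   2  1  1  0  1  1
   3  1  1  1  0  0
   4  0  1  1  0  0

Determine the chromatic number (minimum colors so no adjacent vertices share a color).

The graph has a maximum clique of size 3 (lower bound on chromatic number).
A valid 3-coloring: {0: 1, 1: 1, 2: 0, 3: 2, 4: 2}.
Chromatic number = 3.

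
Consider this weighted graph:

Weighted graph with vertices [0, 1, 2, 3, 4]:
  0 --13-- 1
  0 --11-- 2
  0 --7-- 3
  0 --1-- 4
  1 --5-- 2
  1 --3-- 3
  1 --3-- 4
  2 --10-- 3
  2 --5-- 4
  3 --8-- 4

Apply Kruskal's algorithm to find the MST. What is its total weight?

Applying Kruskal's algorithm (sort edges by weight, add if no cycle):
  Add (0,4) w=1
  Add (1,4) w=3
  Add (1,3) w=3
  Add (1,2) w=5
  Skip (2,4) w=5 (creates cycle)
  Skip (0,3) w=7 (creates cycle)
  Skip (3,4) w=8 (creates cycle)
  Skip (2,3) w=10 (creates cycle)
  Skip (0,2) w=11 (creates cycle)
  Skip (0,1) w=13 (creates cycle)
MST weight = 12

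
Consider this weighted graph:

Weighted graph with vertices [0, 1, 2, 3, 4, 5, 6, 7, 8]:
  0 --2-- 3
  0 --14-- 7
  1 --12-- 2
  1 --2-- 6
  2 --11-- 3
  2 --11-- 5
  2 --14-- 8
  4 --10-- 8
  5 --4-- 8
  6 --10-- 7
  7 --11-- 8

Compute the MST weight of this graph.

Applying Kruskal's algorithm (sort edges by weight, add if no cycle):
  Add (0,3) w=2
  Add (1,6) w=2
  Add (5,8) w=4
  Add (4,8) w=10
  Add (6,7) w=10
  Add (2,3) w=11
  Add (2,5) w=11
  Add (7,8) w=11
  Skip (1,2) w=12 (creates cycle)
  Skip (0,7) w=14 (creates cycle)
  Skip (2,8) w=14 (creates cycle)
MST weight = 61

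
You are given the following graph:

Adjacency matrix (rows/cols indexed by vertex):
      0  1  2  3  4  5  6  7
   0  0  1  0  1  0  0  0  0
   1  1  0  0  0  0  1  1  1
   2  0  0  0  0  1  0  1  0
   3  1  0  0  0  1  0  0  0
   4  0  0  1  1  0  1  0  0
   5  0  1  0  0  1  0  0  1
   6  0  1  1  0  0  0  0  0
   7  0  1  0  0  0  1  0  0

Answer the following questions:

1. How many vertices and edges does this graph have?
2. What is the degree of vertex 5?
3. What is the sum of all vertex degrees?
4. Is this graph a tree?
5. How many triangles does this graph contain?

Count: 8 vertices, 10 edges.
Vertex 5 has neighbors [1, 4, 7], degree = 3.
Handshaking lemma: 2 * 10 = 20.
A tree on 8 vertices has 7 edges. This graph has 10 edges (3 extra). Not a tree.
Number of triangles = 1.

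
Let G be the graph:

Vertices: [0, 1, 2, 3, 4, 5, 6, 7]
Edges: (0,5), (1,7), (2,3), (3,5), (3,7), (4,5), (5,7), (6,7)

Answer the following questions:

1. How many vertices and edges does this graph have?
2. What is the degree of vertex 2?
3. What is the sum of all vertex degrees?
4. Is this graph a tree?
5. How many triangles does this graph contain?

Count: 8 vertices, 8 edges.
Vertex 2 has neighbors [3], degree = 1.
Handshaking lemma: 2 * 8 = 16.
A tree on 8 vertices has 7 edges. This graph has 8 edges (1 extra). Not a tree.
Number of triangles = 1.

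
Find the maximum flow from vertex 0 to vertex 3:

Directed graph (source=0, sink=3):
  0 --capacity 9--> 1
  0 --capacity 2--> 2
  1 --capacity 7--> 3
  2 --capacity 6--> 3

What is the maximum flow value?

Computing max flow:
  Flow on (0->1): 7/9
  Flow on (0->2): 2/2
  Flow on (1->3): 7/7
  Flow on (2->3): 2/6
Maximum flow = 9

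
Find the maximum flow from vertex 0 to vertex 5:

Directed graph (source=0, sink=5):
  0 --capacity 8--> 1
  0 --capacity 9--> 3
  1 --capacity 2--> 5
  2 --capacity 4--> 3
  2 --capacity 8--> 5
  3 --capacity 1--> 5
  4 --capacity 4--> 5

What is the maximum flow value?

Computing max flow:
  Flow on (0->1): 2/8
  Flow on (0->3): 1/9
  Flow on (1->5): 2/2
  Flow on (3->5): 1/1
Maximum flow = 3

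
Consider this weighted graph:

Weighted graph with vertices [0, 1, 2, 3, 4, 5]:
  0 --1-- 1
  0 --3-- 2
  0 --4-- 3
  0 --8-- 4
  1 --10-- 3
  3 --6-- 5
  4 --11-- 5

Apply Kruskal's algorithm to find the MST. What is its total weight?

Applying Kruskal's algorithm (sort edges by weight, add if no cycle):
  Add (0,1) w=1
  Add (0,2) w=3
  Add (0,3) w=4
  Add (3,5) w=6
  Add (0,4) w=8
  Skip (1,3) w=10 (creates cycle)
  Skip (4,5) w=11 (creates cycle)
MST weight = 22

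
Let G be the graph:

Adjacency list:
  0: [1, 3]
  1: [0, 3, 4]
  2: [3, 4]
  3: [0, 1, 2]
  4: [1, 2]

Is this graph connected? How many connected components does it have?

Checking connectivity: the graph has 1 connected component(s).
All vertices are reachable from each other. The graph IS connected.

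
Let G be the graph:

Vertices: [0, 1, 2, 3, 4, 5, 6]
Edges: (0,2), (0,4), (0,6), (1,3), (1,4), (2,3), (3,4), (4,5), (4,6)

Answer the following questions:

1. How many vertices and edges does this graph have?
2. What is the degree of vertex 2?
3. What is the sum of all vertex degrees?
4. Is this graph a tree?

Count: 7 vertices, 9 edges.
Vertex 2 has neighbors [0, 3], degree = 2.
Handshaking lemma: 2 * 9 = 18.
A tree on 7 vertices has 6 edges. This graph has 9 edges (3 extra). Not a tree.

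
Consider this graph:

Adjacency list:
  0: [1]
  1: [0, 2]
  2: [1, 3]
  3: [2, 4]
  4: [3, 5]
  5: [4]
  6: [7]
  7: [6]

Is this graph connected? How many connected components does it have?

Checking connectivity: the graph has 2 connected component(s).
Components: [[0, 1, 2, 3, 4, 5], [6, 7]]. The graph is NOT connected.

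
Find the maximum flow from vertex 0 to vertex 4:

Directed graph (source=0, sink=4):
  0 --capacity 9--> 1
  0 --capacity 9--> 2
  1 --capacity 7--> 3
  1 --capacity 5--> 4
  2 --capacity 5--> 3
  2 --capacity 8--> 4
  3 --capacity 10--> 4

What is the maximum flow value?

Computing max flow:
  Flow on (0->1): 9/9
  Flow on (0->2): 9/9
  Flow on (1->3): 4/7
  Flow on (1->4): 5/5
  Flow on (2->3): 1/5
  Flow on (2->4): 8/8
  Flow on (3->4): 5/10
Maximum flow = 18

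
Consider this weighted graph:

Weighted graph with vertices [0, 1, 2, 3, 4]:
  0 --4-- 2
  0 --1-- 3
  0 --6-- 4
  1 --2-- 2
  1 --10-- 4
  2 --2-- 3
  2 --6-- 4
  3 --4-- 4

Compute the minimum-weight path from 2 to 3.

Using Dijkstra's algorithm from vertex 2:
Shortest path: 2 -> 3
Total weight: 2 = 2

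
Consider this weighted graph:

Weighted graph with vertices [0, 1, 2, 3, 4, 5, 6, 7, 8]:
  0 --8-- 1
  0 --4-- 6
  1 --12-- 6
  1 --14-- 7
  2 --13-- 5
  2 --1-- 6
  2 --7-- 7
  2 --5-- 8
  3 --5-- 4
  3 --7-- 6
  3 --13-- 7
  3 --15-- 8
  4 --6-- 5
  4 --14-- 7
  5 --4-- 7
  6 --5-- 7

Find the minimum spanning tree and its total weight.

Applying Kruskal's algorithm (sort edges by weight, add if no cycle):
  Add (2,6) w=1
  Add (0,6) w=4
  Add (5,7) w=4
  Add (2,8) w=5
  Add (3,4) w=5
  Add (6,7) w=5
  Add (4,5) w=6
  Skip (2,7) w=7 (creates cycle)
  Skip (3,6) w=7 (creates cycle)
  Add (0,1) w=8
  Skip (1,6) w=12 (creates cycle)
  Skip (2,5) w=13 (creates cycle)
  Skip (3,7) w=13 (creates cycle)
  Skip (1,7) w=14 (creates cycle)
  Skip (4,7) w=14 (creates cycle)
  Skip (3,8) w=15 (creates cycle)
MST weight = 38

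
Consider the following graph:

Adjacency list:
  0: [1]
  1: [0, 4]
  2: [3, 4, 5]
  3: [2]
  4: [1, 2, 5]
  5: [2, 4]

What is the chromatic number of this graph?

The graph has a maximum clique of size 3 (lower bound on chromatic number).
A valid 3-coloring: {0: 1, 1: 0, 2: 0, 3: 1, 4: 1, 5: 2}.
Chromatic number = 3.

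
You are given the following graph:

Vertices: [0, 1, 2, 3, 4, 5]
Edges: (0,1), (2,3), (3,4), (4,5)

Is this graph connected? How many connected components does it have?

Checking connectivity: the graph has 2 connected component(s).
Components: [[0, 1], [2, 3, 4, 5]]. The graph is NOT connected.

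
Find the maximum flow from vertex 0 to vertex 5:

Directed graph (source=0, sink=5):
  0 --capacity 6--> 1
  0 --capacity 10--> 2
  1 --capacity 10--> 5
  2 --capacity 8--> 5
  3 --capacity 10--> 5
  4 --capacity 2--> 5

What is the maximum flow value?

Computing max flow:
  Flow on (0->1): 6/6
  Flow on (0->2): 8/10
  Flow on (1->5): 6/10
  Flow on (2->5): 8/8
Maximum flow = 14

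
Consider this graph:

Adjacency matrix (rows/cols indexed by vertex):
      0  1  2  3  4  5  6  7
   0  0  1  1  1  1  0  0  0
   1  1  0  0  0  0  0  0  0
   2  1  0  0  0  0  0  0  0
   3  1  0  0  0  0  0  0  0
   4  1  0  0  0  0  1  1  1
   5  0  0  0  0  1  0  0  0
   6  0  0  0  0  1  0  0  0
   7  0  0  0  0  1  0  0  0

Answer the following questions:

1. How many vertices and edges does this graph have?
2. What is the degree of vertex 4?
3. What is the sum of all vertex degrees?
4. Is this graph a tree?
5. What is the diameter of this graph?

Count: 8 vertices, 7 edges.
Vertex 4 has neighbors [0, 5, 6, 7], degree = 4.
Handshaking lemma: 2 * 7 = 14.
A graph is a tree iff it is connected and has exactly n-1 edges. This graph is connected (all 8 vertices in one component) and has 8-1 = 7 edges. It is a tree.
Diameter (longest shortest path) = 3.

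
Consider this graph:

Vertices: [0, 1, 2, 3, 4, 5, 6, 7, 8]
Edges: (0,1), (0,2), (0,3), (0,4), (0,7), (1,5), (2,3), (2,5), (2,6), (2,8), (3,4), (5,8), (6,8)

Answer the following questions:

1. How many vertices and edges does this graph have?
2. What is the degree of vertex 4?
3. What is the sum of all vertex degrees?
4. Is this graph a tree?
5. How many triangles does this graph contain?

Count: 9 vertices, 13 edges.
Vertex 4 has neighbors [0, 3], degree = 2.
Handshaking lemma: 2 * 13 = 26.
A tree on 9 vertices has 8 edges. This graph has 13 edges (5 extra). Not a tree.
Number of triangles = 4.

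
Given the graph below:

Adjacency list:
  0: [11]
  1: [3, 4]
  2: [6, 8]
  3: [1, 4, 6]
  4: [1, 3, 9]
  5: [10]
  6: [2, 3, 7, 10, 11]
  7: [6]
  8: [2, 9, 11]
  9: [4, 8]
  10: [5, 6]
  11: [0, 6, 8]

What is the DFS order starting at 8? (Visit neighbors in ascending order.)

DFS from vertex 8 (neighbors processed in ascending order):
Visit order: 8, 2, 6, 3, 1, 4, 9, 7, 10, 5, 11, 0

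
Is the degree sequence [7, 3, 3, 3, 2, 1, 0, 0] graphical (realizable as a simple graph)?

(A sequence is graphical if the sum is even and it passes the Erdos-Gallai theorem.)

Sum of degrees = 19. Sum is odd, so the sequence is NOT graphical.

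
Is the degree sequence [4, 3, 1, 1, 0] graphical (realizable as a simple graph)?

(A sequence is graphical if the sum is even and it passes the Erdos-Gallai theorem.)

Sum of degrees = 9. Sum is odd, so the sequence is NOT graphical.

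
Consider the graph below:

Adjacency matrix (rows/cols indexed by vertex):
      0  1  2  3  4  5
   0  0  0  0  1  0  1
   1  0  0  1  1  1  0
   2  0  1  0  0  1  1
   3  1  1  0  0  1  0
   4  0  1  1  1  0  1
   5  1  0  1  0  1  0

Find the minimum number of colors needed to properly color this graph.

The graph has a maximum clique of size 3 (lower bound on chromatic number).
A valid 3-coloring: {0: 0, 1: 1, 2: 2, 3: 2, 4: 0, 5: 1}.
Chromatic number = 3.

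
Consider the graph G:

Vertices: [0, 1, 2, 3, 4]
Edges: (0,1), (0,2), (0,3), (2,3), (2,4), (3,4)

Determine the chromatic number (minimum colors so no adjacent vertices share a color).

The graph has a maximum clique of size 3 (lower bound on chromatic number).
A valid 3-coloring: {0: 0, 1: 1, 2: 1, 3: 2, 4: 0}.
Chromatic number = 3.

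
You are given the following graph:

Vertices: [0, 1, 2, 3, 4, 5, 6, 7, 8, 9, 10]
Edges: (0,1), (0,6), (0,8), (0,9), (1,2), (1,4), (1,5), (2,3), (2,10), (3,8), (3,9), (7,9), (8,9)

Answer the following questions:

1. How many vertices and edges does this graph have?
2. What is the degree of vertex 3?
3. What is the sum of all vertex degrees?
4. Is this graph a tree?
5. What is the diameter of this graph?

Count: 11 vertices, 13 edges.
Vertex 3 has neighbors [2, 8, 9], degree = 3.
Handshaking lemma: 2 * 13 = 26.
A tree on 11 vertices has 10 edges. This graph has 13 edges (3 extra). Not a tree.
Diameter (longest shortest path) = 4.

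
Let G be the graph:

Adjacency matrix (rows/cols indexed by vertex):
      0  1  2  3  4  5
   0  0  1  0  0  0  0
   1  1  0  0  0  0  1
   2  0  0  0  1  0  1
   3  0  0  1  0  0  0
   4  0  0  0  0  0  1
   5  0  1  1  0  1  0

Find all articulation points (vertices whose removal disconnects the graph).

An articulation point is a vertex whose removal disconnects the graph.
Articulation points: [1, 2, 5]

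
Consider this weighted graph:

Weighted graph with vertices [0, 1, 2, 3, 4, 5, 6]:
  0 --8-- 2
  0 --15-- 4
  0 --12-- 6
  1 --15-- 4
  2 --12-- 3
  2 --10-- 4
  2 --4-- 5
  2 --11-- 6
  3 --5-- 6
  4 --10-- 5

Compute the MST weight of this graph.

Applying Kruskal's algorithm (sort edges by weight, add if no cycle):
  Add (2,5) w=4
  Add (3,6) w=5
  Add (0,2) w=8
  Add (2,4) w=10
  Skip (4,5) w=10 (creates cycle)
  Add (2,6) w=11
  Skip (0,6) w=12 (creates cycle)
  Skip (2,3) w=12 (creates cycle)
  Skip (0,4) w=15 (creates cycle)
  Add (1,4) w=15
MST weight = 53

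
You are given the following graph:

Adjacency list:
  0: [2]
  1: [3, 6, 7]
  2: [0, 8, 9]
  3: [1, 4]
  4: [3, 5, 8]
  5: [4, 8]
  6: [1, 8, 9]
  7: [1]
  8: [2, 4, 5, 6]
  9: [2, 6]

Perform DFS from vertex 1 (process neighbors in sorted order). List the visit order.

DFS from vertex 1 (neighbors processed in ascending order):
Visit order: 1, 3, 4, 5, 8, 2, 0, 9, 6, 7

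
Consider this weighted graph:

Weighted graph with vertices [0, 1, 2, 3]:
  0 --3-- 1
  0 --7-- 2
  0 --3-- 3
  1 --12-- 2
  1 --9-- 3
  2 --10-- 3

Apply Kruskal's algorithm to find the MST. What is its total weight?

Applying Kruskal's algorithm (sort edges by weight, add if no cycle):
  Add (0,3) w=3
  Add (0,1) w=3
  Add (0,2) w=7
  Skip (1,3) w=9 (creates cycle)
  Skip (2,3) w=10 (creates cycle)
  Skip (1,2) w=12 (creates cycle)
MST weight = 13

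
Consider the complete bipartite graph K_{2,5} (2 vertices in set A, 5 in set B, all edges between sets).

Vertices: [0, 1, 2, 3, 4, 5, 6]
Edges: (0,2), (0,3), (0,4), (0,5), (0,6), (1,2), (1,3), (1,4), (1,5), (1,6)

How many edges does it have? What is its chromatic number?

K_{2,5} has 2 * 5 = 10 edges.
Bipartite graphs have chromatic number 2 (color each partition differently).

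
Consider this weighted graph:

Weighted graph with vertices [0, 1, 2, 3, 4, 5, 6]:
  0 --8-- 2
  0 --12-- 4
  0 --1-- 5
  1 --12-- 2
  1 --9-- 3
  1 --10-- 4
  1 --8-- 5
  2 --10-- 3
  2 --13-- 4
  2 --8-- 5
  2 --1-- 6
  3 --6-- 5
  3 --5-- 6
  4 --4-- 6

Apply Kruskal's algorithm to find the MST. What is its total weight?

Applying Kruskal's algorithm (sort edges by weight, add if no cycle):
  Add (0,5) w=1
  Add (2,6) w=1
  Add (4,6) w=4
  Add (3,6) w=5
  Add (3,5) w=6
  Skip (0,2) w=8 (creates cycle)
  Add (1,5) w=8
  Skip (2,5) w=8 (creates cycle)
  Skip (1,3) w=9 (creates cycle)
  Skip (1,4) w=10 (creates cycle)
  Skip (2,3) w=10 (creates cycle)
  Skip (0,4) w=12 (creates cycle)
  Skip (1,2) w=12 (creates cycle)
  Skip (2,4) w=13 (creates cycle)
MST weight = 25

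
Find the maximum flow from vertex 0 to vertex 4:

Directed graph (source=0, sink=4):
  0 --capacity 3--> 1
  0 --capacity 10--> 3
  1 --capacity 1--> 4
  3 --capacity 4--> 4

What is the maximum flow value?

Computing max flow:
  Flow on (0->1): 1/3
  Flow on (0->3): 4/10
  Flow on (1->4): 1/1
  Flow on (3->4): 4/4
Maximum flow = 5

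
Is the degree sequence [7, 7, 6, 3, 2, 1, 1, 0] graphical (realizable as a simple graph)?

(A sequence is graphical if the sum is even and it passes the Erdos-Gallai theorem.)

Sum of degrees = 27. Sum is odd, so the sequence is NOT graphical.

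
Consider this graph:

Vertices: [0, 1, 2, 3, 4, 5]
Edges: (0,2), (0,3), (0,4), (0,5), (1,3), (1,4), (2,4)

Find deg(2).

Vertex 2 has neighbors [0, 4], so deg(2) = 2.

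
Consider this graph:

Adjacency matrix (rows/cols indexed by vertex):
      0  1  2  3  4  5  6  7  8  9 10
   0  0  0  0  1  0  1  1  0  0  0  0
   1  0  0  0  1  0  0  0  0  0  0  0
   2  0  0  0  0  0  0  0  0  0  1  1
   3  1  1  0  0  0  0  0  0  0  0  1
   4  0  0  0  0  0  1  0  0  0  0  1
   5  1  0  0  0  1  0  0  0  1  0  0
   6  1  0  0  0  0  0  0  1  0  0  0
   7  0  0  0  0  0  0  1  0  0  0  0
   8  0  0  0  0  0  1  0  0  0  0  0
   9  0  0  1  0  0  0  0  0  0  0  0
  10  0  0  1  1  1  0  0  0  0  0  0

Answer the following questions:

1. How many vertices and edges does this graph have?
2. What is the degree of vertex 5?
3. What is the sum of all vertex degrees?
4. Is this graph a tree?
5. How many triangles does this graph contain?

Count: 11 vertices, 11 edges.
Vertex 5 has neighbors [0, 4, 8], degree = 3.
Handshaking lemma: 2 * 11 = 22.
A tree on 11 vertices has 10 edges. This graph has 11 edges (1 extra). Not a tree.
Number of triangles = 0.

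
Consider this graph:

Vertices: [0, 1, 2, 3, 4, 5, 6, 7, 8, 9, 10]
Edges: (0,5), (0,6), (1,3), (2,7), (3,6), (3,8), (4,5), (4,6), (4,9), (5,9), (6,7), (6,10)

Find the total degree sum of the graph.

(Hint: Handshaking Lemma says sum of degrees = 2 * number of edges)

Count edges: 12 edges.
By Handshaking Lemma: sum of degrees = 2 * 12 = 24.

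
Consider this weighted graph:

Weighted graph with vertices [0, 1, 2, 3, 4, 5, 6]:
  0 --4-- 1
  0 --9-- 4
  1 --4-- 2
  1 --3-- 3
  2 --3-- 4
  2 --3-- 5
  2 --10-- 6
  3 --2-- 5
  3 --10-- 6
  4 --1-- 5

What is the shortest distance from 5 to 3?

Using Dijkstra's algorithm from vertex 5:
Shortest path: 5 -> 3
Total weight: 2 = 2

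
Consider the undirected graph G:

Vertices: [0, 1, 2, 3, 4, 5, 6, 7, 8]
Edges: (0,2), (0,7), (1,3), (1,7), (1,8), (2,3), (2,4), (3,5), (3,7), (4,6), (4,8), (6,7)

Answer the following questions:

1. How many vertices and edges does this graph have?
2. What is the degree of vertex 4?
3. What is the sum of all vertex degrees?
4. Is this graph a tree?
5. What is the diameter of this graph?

Count: 9 vertices, 12 edges.
Vertex 4 has neighbors [2, 6, 8], degree = 3.
Handshaking lemma: 2 * 12 = 24.
A tree on 9 vertices has 8 edges. This graph has 12 edges (4 extra). Not a tree.
Diameter (longest shortest path) = 3.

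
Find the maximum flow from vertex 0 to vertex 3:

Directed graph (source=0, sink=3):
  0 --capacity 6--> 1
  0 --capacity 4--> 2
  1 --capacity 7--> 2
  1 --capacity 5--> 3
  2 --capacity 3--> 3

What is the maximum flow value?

Computing max flow:
  Flow on (0->1): 6/6
  Flow on (0->2): 2/4
  Flow on (1->2): 1/7
  Flow on (1->3): 5/5
  Flow on (2->3): 3/3
Maximum flow = 8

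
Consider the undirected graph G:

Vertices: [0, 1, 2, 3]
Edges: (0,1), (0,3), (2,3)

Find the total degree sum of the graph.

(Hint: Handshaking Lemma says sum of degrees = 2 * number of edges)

Count edges: 3 edges.
By Handshaking Lemma: sum of degrees = 2 * 3 = 6.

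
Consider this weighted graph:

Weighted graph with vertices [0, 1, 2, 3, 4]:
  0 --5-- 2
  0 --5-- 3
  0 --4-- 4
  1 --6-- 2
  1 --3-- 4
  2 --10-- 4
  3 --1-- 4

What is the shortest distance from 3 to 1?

Using Dijkstra's algorithm from vertex 3:
Shortest path: 3 -> 4 -> 1
Total weight: 1 + 3 = 4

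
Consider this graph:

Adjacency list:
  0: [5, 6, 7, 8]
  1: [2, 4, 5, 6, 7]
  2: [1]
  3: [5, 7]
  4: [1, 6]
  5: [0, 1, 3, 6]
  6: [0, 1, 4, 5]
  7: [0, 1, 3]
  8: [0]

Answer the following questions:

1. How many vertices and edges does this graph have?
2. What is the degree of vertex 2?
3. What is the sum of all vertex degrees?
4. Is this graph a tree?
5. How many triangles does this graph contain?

Count: 9 vertices, 13 edges.
Vertex 2 has neighbors [1], degree = 1.
Handshaking lemma: 2 * 13 = 26.
A tree on 9 vertices has 8 edges. This graph has 13 edges (5 extra). Not a tree.
Number of triangles = 3.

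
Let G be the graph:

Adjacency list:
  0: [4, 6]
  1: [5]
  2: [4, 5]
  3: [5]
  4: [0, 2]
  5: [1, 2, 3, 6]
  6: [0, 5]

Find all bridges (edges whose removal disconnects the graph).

A bridge is an edge whose removal increases the number of connected components.
Bridges found: (1,5), (3,5)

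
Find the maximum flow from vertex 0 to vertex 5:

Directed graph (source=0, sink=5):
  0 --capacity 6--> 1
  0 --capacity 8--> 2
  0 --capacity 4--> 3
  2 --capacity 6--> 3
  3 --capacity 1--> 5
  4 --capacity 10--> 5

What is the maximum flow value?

Computing max flow:
  Flow on (0->2): 1/8
  Flow on (2->3): 1/6
  Flow on (3->5): 1/1
Maximum flow = 1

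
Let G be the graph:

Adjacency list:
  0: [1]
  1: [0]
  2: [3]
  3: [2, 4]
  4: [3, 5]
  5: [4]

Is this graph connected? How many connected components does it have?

Checking connectivity: the graph has 2 connected component(s).
Components: [[0, 1], [2, 3, 4, 5]]. The graph is NOT connected.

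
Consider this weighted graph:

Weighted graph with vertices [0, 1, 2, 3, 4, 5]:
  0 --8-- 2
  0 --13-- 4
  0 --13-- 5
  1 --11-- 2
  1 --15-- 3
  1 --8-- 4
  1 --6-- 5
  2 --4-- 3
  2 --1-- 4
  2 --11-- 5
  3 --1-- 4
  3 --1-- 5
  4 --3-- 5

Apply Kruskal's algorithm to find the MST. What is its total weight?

Applying Kruskal's algorithm (sort edges by weight, add if no cycle):
  Add (2,4) w=1
  Add (3,4) w=1
  Add (3,5) w=1
  Skip (4,5) w=3 (creates cycle)
  Skip (2,3) w=4 (creates cycle)
  Add (1,5) w=6
  Add (0,2) w=8
  Skip (1,4) w=8 (creates cycle)
  Skip (1,2) w=11 (creates cycle)
  Skip (2,5) w=11 (creates cycle)
  Skip (0,5) w=13 (creates cycle)
  Skip (0,4) w=13 (creates cycle)
  Skip (1,3) w=15 (creates cycle)
MST weight = 17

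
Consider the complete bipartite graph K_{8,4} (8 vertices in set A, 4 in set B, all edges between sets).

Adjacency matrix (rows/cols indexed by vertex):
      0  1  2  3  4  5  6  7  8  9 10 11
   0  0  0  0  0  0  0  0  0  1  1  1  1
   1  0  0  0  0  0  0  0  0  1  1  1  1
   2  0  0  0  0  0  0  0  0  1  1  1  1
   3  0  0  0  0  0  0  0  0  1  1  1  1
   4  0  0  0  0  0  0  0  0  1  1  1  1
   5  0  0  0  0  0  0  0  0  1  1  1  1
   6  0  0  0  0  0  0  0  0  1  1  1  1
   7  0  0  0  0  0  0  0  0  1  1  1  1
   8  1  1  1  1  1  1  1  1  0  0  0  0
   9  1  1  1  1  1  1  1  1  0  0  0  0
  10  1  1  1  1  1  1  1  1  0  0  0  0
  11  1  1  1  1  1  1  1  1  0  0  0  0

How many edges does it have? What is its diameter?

K_{8,4} has 8 * 4 = 32 edges.
Any vertex reaches any opposite-side vertex in 1 step; same-side vertices reach in 2 steps via any opposite-side vertex.
Diameter = 2.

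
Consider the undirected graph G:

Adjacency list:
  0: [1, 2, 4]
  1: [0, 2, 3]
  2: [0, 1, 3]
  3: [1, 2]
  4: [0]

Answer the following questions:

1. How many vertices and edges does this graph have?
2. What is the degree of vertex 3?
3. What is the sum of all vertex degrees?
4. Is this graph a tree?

Count: 5 vertices, 6 edges.
Vertex 3 has neighbors [1, 2], degree = 2.
Handshaking lemma: 2 * 6 = 12.
A tree on 5 vertices has 4 edges. This graph has 6 edges (2 extra). Not a tree.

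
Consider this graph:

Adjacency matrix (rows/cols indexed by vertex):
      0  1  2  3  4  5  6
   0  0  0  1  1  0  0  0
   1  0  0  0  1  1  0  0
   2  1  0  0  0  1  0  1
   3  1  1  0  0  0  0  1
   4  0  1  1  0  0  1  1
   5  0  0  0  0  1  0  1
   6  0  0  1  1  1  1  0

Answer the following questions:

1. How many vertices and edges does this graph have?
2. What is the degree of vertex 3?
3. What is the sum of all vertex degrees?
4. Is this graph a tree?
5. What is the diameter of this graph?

Count: 7 vertices, 10 edges.
Vertex 3 has neighbors [0, 1, 6], degree = 3.
Handshaking lemma: 2 * 10 = 20.
A tree on 7 vertices has 6 edges. This graph has 10 edges (4 extra). Not a tree.
Diameter (longest shortest path) = 3.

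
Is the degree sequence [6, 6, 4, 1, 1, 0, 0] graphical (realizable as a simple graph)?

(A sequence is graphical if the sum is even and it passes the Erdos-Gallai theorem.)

Sum of degrees = 18. Sum is even but fails Erdos-Gallai. The sequence is NOT graphical.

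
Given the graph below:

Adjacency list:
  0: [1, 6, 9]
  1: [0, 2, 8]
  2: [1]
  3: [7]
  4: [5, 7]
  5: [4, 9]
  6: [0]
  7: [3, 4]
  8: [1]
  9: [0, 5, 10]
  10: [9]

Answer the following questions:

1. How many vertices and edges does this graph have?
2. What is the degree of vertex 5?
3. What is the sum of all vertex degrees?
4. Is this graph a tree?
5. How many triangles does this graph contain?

Count: 11 vertices, 10 edges.
Vertex 5 has neighbors [4, 9], degree = 2.
Handshaking lemma: 2 * 10 = 20.
A graph is a tree iff it is connected and has exactly n-1 edges. This graph is connected (all 11 vertices in one component) and has 11-1 = 10 edges. It is a tree.
Number of triangles = 0.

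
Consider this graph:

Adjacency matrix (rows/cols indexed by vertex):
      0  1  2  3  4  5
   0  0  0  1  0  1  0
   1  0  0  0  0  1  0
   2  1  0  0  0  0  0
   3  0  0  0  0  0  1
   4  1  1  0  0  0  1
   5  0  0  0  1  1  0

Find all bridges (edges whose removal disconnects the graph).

A bridge is an edge whose removal increases the number of connected components.
Bridges found: (0,2), (0,4), (1,4), (3,5), (4,5)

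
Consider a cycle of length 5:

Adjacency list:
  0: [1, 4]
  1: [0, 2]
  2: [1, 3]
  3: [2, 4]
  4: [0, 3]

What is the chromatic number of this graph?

This is an odd cycle (C_5). Odd cycles are not bipartite (any 2-coloring forces two adjacent vertices to match), and 3 colors suffice.
Chromatic number = 3.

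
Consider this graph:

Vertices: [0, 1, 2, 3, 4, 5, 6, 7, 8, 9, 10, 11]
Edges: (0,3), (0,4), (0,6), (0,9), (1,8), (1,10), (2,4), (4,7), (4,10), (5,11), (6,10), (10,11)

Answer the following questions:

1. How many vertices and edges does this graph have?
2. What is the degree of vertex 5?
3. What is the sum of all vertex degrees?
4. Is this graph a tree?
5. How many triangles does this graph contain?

Count: 12 vertices, 12 edges.
Vertex 5 has neighbors [11], degree = 1.
Handshaking lemma: 2 * 12 = 24.
A tree on 12 vertices has 11 edges. This graph has 12 edges (1 extra). Not a tree.
Number of triangles = 0.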